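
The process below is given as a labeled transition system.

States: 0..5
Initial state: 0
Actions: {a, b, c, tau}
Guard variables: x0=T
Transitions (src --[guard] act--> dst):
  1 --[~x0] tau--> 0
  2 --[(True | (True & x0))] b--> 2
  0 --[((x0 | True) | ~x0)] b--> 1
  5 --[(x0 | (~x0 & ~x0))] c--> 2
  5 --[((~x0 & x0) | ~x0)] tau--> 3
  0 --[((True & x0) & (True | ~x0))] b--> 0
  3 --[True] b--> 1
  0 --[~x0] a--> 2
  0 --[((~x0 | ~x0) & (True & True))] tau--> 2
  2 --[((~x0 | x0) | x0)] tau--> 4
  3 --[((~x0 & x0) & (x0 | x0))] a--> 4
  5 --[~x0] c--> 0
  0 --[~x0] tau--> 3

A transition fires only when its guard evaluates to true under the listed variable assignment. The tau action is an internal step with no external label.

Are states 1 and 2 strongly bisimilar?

Compute ~ classes (split until stable):
  round 0: {{0,1,2,3,4,5}}
  round 1: {{0,3},{1,4},{2},{5}}
  round 2: {{0},{1,4},{2},{3},{5}}
stable after 3 split(s): 5 block(s)
class of 1: {1,4}; class of 2: {2}

Answer: NOT BISIMILAR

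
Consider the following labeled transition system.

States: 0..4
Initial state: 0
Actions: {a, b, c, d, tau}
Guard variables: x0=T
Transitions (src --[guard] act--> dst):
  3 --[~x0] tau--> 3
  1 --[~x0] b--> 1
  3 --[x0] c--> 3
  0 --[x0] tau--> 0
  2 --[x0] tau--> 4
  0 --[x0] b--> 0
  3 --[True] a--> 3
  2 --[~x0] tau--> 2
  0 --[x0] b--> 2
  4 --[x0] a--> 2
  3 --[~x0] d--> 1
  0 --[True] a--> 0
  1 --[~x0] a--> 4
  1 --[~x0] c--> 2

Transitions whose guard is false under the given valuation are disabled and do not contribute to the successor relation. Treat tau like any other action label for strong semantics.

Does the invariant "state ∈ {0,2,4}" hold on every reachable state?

Answer: INVARIANT HOLDS

Analysis:
Allowed set {0,2,4}
R = {0,2,4}
  0: ✓
  2: ✓
  4: ✓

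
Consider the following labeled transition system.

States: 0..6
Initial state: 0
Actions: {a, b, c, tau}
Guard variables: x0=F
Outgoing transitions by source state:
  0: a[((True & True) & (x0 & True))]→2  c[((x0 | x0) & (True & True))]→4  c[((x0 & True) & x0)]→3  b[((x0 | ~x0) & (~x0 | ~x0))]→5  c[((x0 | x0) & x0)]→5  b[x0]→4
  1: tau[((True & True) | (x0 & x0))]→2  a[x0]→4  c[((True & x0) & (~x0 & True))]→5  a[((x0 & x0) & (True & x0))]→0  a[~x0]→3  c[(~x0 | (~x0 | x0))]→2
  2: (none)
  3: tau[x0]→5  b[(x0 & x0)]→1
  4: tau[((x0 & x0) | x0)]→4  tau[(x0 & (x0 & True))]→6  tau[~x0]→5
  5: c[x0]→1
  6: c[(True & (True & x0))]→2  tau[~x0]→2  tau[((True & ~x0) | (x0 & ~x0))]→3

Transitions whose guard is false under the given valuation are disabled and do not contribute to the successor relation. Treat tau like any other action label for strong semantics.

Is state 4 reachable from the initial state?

Answer: UNREACHABLE

Analysis:
7 transition(s) survive guard evaluation.
L0 = {0}
L1 = {5}  cumulative {0,5}
Reachable = {0,5}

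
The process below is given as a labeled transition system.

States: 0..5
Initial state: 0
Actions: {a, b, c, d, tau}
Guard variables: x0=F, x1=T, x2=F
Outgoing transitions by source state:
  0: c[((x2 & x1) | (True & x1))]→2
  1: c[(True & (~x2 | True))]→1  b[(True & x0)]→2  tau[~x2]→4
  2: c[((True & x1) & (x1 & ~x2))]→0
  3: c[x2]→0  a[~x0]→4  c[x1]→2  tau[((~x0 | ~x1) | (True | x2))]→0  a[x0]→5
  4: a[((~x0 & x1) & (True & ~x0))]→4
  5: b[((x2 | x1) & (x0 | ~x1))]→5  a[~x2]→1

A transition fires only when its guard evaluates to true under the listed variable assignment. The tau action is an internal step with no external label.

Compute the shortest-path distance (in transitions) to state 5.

Answer: UNREACHABLE

Trace:
Breadth-first toward 5:
  Layer 0: {0}
  Layer 1: {2}
5 never appears.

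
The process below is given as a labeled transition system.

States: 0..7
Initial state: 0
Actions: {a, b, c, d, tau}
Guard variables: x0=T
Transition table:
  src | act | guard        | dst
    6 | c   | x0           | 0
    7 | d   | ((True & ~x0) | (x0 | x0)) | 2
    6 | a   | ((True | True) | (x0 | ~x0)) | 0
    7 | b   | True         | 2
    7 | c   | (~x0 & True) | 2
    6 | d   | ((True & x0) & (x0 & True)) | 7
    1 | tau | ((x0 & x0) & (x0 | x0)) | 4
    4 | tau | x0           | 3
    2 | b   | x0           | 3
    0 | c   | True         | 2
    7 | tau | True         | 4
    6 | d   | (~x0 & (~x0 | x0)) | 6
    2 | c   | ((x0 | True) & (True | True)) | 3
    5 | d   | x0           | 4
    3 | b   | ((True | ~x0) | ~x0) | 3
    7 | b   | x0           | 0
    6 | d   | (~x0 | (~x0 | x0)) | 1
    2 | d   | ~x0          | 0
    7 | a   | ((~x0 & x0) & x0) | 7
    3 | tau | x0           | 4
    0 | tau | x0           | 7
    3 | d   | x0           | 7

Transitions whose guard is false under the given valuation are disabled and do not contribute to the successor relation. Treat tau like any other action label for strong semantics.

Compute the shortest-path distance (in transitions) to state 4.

Breadth-first toward 4:
  Layer 0: {0}
  Layer 1: {2,7}
  Layer 2: {3,4}
4 enters at depth 2; path tau·tau

Answer: 2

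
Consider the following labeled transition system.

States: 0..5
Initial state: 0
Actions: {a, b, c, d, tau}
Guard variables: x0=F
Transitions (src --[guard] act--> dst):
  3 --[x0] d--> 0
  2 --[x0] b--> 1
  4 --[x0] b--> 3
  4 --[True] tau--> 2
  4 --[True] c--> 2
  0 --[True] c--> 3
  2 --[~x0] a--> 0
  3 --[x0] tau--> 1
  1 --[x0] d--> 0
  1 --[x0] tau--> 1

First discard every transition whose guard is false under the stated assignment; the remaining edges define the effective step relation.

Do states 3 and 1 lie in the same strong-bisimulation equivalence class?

Bisimulation quotient by refinement:
  round 0: {{0,1,2,3,4,5}}
  round 1: {{0},{1,3,5},{2},{4}}
4 equivalence class(es) (converged in 2)
3∈{1,3,5}, 1∈{1,3,5}

Answer: BISIMILAR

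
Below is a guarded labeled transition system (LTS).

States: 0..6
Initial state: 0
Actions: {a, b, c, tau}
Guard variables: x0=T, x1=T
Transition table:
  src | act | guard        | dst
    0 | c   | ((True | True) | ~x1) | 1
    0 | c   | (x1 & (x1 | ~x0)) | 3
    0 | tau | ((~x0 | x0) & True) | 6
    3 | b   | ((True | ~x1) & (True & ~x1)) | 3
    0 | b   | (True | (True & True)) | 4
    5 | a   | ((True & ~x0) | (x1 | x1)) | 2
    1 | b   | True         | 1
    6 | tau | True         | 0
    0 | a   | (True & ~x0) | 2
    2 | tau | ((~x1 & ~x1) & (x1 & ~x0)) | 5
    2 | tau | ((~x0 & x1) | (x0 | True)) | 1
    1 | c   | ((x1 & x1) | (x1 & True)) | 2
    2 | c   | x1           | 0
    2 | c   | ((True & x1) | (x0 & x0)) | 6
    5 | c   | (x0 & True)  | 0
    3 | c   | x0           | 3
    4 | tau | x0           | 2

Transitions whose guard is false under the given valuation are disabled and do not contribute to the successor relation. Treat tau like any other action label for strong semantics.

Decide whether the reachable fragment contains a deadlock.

Reachable = {0,1,2,3,4,6}
  0: b→4  c→1  c→3  tau→6  [4 exit(s)]
  1: b→1  c→2  [2 exit(s)]
  2: c→0  c→6  tau→1  [3 exit(s)]
  3: c→3  [1 exit(s)]
  4: tau→2  [1 exit(s)]
  6: tau→0  [1 exit(s)]

Answer: DEADLOCK-FREE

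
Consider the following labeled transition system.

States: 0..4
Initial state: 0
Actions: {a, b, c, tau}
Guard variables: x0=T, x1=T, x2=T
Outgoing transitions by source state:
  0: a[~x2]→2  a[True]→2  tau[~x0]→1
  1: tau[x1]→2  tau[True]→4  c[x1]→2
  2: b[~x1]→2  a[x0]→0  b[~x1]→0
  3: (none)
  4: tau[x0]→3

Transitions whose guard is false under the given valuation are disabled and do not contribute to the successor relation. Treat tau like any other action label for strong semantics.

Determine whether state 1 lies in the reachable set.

6 transition(s) survive guard evaluation.
depth 0: {0}
depth 1: {2}  now seen {0,2}
R = {0,2}

Answer: UNREACHABLE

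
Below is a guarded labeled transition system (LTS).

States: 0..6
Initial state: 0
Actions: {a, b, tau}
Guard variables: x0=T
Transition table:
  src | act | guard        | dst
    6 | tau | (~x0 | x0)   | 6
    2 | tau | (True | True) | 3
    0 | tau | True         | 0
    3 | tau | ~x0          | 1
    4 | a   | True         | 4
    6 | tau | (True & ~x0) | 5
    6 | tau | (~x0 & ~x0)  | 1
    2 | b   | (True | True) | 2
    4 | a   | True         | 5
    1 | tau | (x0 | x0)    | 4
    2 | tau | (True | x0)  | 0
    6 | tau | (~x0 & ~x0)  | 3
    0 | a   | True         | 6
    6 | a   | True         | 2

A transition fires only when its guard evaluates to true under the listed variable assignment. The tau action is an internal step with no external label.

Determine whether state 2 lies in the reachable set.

Guard filter leaves 10 enabled edge(s).
depth 0: {0}
depth 1: {6}  cumulative {0,6}
depth 2: {2}  cumulative {0,2,6}
depth 3: {3}  cumulative {0,2,3,6}
Reach set: {0,2,3,6}
trace reaching 2: a·a

Answer: REACHABLE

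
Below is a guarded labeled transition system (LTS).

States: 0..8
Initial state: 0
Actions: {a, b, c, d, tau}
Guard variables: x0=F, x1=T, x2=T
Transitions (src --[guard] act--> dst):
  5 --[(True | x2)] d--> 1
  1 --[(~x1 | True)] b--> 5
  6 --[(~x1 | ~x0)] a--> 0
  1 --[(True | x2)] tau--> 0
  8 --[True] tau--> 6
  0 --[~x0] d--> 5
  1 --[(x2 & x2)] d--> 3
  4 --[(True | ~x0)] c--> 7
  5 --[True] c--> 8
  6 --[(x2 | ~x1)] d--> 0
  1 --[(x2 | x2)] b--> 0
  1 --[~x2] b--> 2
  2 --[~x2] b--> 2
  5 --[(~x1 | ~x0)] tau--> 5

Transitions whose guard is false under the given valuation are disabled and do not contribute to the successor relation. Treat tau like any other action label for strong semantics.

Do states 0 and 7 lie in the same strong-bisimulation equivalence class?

Bisimulation quotient by refinement:
  round 0: {{0,1,2,3,4,5,6,7,8}}
  round 1: {{0},{1},{2,3,7},{4},{5},{6},{8}}
Fixed point at round 2; 7 class(es).
0∈{0}, 7∈{2,3,7}

Answer: NOT BISIMILAR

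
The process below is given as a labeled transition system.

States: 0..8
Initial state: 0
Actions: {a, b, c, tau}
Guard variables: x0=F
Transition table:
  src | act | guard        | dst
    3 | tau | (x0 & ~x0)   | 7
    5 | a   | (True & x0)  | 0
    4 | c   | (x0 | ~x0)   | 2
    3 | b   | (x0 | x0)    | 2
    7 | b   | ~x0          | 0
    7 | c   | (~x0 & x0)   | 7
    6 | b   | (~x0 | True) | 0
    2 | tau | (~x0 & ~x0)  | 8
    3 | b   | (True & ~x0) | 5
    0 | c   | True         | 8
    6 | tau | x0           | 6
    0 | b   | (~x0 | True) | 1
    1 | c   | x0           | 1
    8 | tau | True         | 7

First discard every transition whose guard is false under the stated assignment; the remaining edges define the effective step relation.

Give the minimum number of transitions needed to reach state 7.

BFS to 7:
  depth 0: {0}
  depth 1: {1,8}
  depth 2: {7}
depth(7)=2, e.g. c·tau

Answer: 2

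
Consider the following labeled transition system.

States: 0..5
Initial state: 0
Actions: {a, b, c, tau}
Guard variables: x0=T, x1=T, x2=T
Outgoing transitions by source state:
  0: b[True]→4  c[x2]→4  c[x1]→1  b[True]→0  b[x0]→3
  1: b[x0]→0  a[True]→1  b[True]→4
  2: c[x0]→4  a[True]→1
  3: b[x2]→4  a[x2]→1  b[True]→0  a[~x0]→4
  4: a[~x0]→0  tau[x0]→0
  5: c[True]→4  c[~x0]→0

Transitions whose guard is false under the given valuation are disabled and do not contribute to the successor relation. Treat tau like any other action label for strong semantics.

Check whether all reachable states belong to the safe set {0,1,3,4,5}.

Inv-set: {0,1,3,4,5}
R = {0,1,3,4}
  0: ok
  1: ok
  3: ok
  4: ok

Answer: INVARIANT HOLDS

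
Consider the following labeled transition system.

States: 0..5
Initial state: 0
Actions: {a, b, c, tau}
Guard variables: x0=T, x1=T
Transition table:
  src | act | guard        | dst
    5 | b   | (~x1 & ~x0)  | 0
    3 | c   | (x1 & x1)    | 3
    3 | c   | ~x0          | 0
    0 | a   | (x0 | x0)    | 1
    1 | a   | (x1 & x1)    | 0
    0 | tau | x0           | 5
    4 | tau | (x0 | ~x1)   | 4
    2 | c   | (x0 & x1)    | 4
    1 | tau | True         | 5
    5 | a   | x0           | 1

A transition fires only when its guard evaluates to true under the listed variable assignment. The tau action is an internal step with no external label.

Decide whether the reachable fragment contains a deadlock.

Answer: DEADLOCK-FREE

Working:
Reach set: {0,1,5}
  0: a→1  tau→5  [2 out]
  1: a→0  tau→5  [2 out]
  5: a→1  [1 out]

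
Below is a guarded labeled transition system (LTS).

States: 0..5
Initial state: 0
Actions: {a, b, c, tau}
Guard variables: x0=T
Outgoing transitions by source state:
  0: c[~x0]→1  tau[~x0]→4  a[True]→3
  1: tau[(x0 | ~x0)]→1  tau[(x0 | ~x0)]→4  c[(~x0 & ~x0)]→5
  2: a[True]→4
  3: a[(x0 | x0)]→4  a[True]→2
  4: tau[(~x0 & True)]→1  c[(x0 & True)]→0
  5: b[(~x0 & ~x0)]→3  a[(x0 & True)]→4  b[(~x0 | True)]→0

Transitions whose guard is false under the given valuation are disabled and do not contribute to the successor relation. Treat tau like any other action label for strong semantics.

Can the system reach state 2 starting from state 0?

After dropping false guards: 9 live edges.
depth 0: {0}
depth 1: {3}  now seen {0,3}
depth 2: {2,4}  now seen {0,2,3,4}
R = {0,2,3,4}
trace reaching 2: a·a

Answer: REACHABLE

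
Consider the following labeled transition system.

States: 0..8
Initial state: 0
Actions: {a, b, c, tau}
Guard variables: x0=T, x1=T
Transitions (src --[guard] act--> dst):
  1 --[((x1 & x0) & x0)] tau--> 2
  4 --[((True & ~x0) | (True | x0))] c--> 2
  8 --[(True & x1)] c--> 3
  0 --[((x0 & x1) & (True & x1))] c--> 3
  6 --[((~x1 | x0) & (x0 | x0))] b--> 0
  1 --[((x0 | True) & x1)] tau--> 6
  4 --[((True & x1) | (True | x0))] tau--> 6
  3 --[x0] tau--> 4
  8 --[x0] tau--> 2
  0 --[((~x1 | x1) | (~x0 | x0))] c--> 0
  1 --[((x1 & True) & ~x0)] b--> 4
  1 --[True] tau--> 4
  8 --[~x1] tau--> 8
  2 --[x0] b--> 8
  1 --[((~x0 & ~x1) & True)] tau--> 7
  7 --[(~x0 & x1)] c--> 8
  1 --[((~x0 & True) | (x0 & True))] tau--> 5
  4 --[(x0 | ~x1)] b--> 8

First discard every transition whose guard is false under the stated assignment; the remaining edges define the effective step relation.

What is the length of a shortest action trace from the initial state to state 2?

Answer: 3

Analysis:
BFS to 2:
  Layer 0: {0}
  Layer 1: {3}
  Layer 2: {4}
  Layer 3: {2,6,8}
first hit 2 at d=3 via c·tau·c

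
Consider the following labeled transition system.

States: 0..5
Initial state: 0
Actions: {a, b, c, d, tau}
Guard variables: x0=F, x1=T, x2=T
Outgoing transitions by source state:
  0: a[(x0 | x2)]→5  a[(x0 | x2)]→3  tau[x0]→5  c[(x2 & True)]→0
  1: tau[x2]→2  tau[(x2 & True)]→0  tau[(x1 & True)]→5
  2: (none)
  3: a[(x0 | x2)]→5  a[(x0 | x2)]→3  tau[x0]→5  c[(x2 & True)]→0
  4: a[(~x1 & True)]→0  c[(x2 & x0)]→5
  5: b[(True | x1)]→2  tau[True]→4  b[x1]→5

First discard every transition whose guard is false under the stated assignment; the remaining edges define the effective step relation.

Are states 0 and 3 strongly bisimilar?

Answer: BISIMILAR

Trace:
Bisimulation quotient by refinement:
  round 0: {{0,1,2,3,4,5}}
  round 1: {{0,3},{1},{2,4},{5}}
stable after 2 split(s): 4 block(s)
[0]={0,3}  [3]={0,3}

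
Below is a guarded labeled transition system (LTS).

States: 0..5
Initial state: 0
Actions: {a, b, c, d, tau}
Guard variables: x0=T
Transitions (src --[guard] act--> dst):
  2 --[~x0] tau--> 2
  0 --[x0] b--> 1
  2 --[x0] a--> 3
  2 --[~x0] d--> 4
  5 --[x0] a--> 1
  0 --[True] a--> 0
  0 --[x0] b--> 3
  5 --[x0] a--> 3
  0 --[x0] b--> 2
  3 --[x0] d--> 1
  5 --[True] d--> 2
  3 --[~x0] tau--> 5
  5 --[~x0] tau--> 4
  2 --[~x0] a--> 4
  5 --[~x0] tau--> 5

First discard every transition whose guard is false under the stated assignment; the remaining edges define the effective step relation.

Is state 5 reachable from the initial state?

Answer: UNREACHABLE

Trace:
After dropping false guards: 9 live edges.
L0 = {0}
L1 = {1,2,3}  cumulative {0,1,2,3}
Reachable = {0,1,2,3}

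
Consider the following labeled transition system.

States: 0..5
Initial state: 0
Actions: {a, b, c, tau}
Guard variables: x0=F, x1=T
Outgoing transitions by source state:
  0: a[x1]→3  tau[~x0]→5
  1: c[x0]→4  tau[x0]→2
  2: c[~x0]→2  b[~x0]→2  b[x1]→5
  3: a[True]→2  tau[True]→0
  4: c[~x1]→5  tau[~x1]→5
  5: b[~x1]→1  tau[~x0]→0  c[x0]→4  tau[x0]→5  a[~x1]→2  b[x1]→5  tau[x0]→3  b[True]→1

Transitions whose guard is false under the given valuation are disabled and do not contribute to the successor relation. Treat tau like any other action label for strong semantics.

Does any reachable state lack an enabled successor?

Answer: DEADLOCK at state 1

Working:
R = {0,1,2,3,5}
  0: a→3  tau→5  [deg 2]
  1: ∅  [no exit]
  2: b→2  b→5  c→2  [deg 3]
  3: a→2  tau→0  [deg 2]
  5: b→1  b→5  tau→0  [deg 3]
Path to 1: tau·b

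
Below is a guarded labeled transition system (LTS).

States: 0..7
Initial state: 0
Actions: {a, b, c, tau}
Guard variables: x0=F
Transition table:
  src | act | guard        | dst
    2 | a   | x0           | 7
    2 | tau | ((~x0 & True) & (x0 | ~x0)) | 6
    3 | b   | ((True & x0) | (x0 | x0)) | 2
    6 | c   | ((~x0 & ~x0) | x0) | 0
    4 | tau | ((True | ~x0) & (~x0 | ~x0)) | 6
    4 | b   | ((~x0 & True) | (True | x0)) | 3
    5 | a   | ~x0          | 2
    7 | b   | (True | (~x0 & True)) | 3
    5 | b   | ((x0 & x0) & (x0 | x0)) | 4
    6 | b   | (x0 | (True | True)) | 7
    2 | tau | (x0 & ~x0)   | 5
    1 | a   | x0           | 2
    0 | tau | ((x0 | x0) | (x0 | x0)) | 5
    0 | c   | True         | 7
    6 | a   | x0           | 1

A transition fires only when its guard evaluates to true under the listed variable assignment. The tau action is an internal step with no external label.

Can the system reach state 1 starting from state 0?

Answer: UNREACHABLE

Trace:
8 transition(s) survive guard evaluation.
depth 0: {0}
depth 1: {7}  cumulative {0,7}
depth 2: {3}  cumulative {0,3,7}
Reachable = {0,3,7}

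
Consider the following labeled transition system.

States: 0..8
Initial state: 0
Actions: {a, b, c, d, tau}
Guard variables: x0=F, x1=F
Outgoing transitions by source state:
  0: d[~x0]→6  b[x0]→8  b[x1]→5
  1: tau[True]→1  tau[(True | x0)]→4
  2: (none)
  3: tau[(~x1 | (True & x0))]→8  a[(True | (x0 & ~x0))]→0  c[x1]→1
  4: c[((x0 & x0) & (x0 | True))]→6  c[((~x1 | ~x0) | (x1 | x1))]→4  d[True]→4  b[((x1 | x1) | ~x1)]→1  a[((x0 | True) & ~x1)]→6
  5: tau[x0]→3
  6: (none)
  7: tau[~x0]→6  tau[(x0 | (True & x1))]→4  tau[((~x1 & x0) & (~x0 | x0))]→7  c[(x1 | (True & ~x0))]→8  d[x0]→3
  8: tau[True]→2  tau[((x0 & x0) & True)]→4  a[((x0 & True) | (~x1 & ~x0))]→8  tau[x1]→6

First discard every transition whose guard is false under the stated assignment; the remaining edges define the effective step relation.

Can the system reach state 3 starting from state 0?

13 transition(s) survive guard evaluation.
L0 = {0}
L1 = {6}  total {0,6}
R = {0,6}

Answer: UNREACHABLE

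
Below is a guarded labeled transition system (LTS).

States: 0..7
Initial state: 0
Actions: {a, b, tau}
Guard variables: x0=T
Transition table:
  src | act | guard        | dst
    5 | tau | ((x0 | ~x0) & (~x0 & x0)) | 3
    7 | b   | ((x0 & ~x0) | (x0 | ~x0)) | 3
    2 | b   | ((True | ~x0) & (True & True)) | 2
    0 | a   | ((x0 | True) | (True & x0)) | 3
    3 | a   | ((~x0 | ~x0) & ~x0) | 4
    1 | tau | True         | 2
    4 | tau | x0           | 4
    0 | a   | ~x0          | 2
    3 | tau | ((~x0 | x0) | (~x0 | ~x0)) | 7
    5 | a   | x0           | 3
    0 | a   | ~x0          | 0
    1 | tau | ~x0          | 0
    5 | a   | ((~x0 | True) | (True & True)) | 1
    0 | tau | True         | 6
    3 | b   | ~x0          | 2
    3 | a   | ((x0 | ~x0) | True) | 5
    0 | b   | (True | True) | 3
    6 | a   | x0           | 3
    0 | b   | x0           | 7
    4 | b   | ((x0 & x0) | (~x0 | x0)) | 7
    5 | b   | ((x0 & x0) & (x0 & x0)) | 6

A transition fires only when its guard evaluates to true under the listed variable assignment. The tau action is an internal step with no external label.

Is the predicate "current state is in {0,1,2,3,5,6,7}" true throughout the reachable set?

Allowed set {0,1,2,3,5,6,7}
Reachable = {0,1,2,3,5,6,7}
  0: ✓
  1: ✓
  2: ✓
  3: ✓
  5: ✓
  6: ✓
  7: ✓

Answer: INVARIANT HOLDS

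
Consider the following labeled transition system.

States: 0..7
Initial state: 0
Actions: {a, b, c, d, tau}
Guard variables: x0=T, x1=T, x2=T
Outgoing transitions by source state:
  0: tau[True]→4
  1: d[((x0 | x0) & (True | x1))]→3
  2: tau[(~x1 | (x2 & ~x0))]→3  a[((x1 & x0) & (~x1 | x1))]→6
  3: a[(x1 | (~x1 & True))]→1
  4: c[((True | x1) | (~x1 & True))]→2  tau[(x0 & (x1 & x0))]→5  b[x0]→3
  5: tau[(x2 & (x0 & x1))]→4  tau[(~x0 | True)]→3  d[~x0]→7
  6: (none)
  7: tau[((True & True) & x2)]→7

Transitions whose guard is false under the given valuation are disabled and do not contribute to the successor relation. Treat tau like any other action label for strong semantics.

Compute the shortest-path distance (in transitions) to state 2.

Answer: 2

Trace:
BFS to 2:
  L0 = {0}
  L1 = {4}
  L2 = {2,3,5}
2 enters at depth 2; path tau·c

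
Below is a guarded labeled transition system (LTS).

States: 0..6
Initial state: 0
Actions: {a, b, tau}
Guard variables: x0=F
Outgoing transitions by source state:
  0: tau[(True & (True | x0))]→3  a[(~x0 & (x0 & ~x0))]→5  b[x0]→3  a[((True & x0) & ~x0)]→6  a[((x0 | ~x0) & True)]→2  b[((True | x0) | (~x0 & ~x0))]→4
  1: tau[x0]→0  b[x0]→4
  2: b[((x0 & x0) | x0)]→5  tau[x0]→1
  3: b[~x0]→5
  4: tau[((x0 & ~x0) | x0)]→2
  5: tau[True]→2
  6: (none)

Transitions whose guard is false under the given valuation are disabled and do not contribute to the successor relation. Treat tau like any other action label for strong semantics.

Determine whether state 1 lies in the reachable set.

Answer: UNREACHABLE

Working:
5 transition(s) survive guard evaluation.
L0 = {0}
L1 = {2,3,4}  total {0,2,3,4}
L2 = {5}  total {0,2,3,4,5}
Reachable = {0,2,3,4,5}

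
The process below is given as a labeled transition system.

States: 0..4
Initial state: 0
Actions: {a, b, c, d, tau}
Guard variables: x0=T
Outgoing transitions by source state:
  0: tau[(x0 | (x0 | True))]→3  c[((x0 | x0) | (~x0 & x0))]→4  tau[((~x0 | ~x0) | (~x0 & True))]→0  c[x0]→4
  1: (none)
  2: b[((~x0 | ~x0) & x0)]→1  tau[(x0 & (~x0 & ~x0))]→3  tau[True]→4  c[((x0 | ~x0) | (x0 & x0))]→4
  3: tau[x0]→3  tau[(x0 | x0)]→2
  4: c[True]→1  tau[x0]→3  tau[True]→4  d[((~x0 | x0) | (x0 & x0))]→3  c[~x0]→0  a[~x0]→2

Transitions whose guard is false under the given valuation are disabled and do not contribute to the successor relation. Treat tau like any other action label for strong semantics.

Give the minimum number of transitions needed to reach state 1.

Answer: 2

Analysis:
BFS to 1:
  Layer 0: {0}
  Layer 1: {3,4}
  Layer 2: {1,2}
depth(1)=2, e.g. c·c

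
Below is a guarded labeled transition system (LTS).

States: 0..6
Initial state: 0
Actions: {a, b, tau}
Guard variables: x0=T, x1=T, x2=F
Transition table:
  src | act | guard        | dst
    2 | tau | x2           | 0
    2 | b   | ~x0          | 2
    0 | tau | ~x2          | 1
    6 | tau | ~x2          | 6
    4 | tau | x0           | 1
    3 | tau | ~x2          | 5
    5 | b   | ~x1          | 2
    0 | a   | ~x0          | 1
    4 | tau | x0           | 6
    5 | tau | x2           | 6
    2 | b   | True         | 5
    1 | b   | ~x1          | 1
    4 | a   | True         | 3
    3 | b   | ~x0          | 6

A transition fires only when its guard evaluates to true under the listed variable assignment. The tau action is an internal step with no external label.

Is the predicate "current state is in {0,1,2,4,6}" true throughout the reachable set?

Answer: INVARIANT HOLDS

Trace:
Allowed set {0,1,2,4,6}
Reachable = {0,1}
  0: safe
  1: safe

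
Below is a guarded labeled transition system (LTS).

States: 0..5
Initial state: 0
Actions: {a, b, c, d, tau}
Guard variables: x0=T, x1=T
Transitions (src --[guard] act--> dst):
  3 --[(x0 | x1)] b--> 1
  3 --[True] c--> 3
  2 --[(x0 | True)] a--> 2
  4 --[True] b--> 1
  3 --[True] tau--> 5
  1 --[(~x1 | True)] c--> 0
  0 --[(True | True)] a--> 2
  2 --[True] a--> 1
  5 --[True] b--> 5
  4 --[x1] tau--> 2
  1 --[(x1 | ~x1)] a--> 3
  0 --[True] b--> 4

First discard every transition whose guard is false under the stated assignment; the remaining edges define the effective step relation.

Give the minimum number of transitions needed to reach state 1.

Layered search for 1:
  depth 0: {0}
  depth 1: {2,4}
  depth 2: {1}
1 enters at depth 2; path a·a

Answer: 2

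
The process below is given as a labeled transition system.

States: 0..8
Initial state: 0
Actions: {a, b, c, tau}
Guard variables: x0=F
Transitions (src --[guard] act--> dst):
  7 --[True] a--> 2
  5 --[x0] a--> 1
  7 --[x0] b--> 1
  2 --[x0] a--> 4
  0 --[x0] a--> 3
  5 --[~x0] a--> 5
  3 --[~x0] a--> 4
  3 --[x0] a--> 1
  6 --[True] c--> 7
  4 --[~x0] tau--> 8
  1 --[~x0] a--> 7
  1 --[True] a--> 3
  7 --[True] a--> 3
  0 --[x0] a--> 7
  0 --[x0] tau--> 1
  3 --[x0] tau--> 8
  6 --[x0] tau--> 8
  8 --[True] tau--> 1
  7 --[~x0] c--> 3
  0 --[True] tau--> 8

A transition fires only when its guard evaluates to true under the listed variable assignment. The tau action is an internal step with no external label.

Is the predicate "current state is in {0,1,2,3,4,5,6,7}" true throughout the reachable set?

Safe = {0,1,2,3,4,5,6,7}
Reach set: {0,1,2,3,4,7,8}
  0: ok
  1: ok
  2: ok
  3: ok
  4: ok
  7: ok
  8: outside
witness against invariant: tau → 8

Answer: INVARIANT VIOLATED at state 8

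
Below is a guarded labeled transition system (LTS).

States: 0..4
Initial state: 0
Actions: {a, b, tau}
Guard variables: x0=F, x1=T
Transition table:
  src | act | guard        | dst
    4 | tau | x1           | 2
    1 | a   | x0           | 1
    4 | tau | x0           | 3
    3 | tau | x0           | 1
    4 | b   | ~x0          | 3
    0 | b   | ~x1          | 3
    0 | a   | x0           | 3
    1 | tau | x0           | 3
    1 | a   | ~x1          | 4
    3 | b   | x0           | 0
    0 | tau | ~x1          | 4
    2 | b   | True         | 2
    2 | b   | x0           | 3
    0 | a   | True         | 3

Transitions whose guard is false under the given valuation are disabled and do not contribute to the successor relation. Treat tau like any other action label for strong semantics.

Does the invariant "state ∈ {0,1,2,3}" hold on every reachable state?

Allowed set {0,1,2,3}
Reach set: {0,3}
  0: ✓
  3: ✓

Answer: INVARIANT HOLDS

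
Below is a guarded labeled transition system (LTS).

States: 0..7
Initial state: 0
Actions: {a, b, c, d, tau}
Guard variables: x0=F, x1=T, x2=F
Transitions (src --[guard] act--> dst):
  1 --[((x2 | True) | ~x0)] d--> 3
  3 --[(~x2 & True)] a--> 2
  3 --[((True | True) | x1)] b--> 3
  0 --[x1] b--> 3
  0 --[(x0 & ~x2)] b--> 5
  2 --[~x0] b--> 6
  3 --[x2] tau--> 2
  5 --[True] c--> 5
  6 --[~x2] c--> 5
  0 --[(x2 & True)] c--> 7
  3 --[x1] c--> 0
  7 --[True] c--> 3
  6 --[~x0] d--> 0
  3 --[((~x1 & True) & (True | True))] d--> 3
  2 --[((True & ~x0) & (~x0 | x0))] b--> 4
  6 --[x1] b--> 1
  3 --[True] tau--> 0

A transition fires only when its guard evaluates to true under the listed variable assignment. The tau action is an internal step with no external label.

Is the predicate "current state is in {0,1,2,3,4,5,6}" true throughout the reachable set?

Allowed set {0,1,2,3,4,5,6}
R = {0,1,2,3,4,5,6}
  0: ✓
  1: ✓
  2: ✓
  3: ✓
  4: ✓
  5: ✓
  6: ✓

Answer: INVARIANT HOLDS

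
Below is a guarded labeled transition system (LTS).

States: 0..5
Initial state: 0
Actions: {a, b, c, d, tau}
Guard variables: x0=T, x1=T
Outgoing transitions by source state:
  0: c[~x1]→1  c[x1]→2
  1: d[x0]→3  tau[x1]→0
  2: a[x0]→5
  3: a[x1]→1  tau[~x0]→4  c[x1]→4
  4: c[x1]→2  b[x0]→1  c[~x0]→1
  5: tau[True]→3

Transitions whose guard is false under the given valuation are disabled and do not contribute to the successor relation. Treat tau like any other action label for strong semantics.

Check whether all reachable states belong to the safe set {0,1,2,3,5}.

Answer: INVARIANT VIOLATED at state 4

Trace:
Inv-set: {0,1,2,3,5}
Reachable = {0,1,2,3,4,5}
  0: safe
  1: safe
  2: safe
  3: safe
  4: outside
  5: safe
reach 4 via c·a·tau·c — violates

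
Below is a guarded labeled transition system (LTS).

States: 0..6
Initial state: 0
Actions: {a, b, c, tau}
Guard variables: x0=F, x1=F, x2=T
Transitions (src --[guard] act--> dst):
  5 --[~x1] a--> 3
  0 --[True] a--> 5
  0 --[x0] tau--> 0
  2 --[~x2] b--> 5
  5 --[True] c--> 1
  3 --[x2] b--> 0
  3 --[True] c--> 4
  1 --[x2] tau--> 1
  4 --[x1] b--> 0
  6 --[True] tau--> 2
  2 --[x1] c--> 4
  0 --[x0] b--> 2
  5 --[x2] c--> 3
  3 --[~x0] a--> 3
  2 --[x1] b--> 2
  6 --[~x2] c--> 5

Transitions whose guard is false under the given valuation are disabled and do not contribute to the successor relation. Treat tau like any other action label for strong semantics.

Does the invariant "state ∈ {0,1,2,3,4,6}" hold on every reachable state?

Safe = {0,1,2,3,4,6}
R = {0,1,3,4,5}
  0: ok
  1: ok
  3: ok
  4: ok
  5: ✗ unsafe
reach 5 via a — violates

Answer: INVARIANT VIOLATED at state 5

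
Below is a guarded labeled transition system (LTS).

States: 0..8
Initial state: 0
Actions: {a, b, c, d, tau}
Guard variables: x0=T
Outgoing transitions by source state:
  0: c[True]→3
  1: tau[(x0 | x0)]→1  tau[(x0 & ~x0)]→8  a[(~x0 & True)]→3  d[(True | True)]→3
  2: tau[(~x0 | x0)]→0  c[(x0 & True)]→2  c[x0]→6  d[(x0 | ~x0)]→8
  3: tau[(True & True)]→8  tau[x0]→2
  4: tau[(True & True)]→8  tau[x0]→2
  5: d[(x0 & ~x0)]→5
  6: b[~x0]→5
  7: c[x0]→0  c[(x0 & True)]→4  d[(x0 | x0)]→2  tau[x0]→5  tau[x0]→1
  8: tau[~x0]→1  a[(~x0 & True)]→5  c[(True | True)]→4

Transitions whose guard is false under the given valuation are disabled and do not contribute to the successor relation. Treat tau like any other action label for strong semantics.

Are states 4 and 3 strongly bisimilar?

Answer: BISIMILAR

Working:
Refine partition for ~:
  round 0: {{0,1,2,3,4,5,6,7,8}}
  round 1: {{0,8},{1},{2,7},{3,4},{5,6}}
  round 2: {{0,8},{1},{2},{3,4},{5,6},{7}}
Fixed point at round 3; 6 class(es).
4∈{3,4}, 3∈{3,4}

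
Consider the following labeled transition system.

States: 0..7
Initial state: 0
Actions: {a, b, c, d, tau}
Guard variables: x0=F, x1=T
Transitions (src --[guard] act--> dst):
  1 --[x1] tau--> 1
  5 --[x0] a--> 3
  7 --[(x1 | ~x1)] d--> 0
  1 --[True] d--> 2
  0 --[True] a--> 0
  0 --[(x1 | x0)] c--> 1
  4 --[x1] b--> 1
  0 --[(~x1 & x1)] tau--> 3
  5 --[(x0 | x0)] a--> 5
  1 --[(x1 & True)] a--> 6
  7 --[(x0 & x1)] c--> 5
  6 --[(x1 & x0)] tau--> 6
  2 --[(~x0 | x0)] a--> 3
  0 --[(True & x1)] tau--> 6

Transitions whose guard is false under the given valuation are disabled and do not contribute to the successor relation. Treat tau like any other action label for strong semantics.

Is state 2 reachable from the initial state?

Guard filter leaves 9 enabled edge(s).
depth 0: {0}
depth 1: {1,6}  total {0,1,6}
depth 2: {2}  total {0,1,2,6}
depth 3: {3}  total {0,1,2,3,6}
Reachable = {0,1,2,3,6}
witness 2: c·d

Answer: REACHABLE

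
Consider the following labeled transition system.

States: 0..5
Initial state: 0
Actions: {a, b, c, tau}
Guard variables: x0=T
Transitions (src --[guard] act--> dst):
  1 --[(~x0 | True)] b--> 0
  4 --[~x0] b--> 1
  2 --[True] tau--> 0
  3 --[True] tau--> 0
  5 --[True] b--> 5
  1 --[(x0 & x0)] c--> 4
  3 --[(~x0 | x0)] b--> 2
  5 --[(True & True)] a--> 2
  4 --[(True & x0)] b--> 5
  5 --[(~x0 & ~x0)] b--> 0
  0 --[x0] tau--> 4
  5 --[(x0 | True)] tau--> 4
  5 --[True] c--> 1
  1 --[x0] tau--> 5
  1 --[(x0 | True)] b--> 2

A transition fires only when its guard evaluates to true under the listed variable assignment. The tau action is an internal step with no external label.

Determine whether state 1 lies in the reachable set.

Answer: REACHABLE

Working:
After dropping false guards: 13 live edges.
depth 0: {0}
depth 1: {4}  cumulative {0,4}
depth 2: {5}  cumulative {0,4,5}
depth 3: {1,2}  cumulative {0,1,2,4,5}
Reachable = {0,1,2,4,5}
witness 1: tau·b·c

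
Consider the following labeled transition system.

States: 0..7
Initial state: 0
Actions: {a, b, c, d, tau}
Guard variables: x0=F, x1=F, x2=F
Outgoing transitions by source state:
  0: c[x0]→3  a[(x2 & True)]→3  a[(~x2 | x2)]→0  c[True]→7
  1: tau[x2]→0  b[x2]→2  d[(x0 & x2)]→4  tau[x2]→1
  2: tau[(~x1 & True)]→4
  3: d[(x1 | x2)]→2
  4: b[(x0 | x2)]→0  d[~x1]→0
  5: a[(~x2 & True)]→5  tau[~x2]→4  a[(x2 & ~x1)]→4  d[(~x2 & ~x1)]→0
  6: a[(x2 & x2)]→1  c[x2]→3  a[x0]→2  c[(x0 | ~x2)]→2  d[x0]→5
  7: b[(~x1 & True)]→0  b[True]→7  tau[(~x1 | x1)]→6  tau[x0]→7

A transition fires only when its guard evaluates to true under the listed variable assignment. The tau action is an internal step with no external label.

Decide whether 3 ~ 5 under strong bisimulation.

Compute ~ classes (split until stable):
  P[0] = {{0,1,2,3,4,5,6,7}}
  P[1] = {{0},{1,3},{2},{4},{5},{6},{7}}
stable after 2 split(s): 7 block(s)
class of 3: {1,3}; class of 5: {5}

Answer: NOT BISIMILAR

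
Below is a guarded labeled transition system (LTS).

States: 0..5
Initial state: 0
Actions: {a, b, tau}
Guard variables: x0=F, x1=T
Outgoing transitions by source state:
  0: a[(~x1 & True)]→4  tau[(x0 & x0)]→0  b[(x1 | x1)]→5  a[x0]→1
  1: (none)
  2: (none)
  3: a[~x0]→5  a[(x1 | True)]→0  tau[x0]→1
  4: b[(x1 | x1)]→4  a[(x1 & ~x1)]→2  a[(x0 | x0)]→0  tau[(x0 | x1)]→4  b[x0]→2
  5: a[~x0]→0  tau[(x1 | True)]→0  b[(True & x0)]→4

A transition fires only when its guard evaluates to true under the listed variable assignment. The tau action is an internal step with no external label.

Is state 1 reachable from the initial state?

7 transition(s) survive guard evaluation.
Layer 0: {0}
Layer 1: {5}  now seen {0,5}
R = {0,5}

Answer: UNREACHABLE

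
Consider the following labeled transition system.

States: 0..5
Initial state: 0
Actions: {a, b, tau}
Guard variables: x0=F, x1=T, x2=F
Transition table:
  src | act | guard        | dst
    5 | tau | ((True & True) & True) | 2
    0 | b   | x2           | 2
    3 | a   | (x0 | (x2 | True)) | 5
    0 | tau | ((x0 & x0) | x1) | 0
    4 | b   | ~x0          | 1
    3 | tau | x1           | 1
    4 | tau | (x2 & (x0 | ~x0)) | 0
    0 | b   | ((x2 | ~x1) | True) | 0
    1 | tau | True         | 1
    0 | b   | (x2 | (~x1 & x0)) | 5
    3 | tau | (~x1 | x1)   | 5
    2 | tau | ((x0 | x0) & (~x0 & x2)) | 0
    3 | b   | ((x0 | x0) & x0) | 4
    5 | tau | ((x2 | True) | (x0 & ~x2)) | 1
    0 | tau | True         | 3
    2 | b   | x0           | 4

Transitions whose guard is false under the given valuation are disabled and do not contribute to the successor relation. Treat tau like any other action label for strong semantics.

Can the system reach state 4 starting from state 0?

Answer: UNREACHABLE

Working:
Guard filter leaves 10 enabled edge(s).
depth 0: {0}
depth 1: {3}  cumulative {0,3}
depth 2: {1,5}  cumulative {0,1,3,5}
depth 3: {2}  cumulative {0,1,2,3,5}
Reachable = {0,1,2,3,5}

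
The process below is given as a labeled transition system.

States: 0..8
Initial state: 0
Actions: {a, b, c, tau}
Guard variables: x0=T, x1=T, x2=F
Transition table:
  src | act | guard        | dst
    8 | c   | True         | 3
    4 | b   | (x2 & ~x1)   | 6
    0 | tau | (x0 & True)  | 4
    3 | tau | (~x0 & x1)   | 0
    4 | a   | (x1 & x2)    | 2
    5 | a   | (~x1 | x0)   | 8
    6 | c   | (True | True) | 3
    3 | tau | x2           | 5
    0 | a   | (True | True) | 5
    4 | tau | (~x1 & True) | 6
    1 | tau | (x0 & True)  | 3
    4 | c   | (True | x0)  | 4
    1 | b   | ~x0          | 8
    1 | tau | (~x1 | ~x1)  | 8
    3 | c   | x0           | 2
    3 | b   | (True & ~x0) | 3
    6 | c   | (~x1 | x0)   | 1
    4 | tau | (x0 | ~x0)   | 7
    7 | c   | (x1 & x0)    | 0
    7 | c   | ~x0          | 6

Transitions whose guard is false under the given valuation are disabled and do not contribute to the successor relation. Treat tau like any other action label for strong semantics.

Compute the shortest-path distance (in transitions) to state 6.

Answer: UNREACHABLE

Trace:
Breadth-first toward 6:
  L0 = {0}
  L1 = {4,5}
  L2 = {7,8}
  L3 = {3}
  L4 = {2}
6 never appears.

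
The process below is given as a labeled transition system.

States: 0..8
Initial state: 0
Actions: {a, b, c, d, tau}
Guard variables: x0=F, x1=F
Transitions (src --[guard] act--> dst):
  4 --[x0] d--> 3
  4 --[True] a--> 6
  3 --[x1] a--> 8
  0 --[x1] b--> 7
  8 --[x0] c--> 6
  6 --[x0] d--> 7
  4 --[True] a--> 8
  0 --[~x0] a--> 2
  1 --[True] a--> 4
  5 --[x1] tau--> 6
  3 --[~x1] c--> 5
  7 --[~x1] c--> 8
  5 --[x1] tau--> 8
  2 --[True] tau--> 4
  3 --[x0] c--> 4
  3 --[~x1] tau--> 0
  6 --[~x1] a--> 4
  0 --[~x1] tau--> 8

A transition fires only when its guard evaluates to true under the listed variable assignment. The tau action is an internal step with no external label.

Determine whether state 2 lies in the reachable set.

Answer: REACHABLE

Trace:
Guard filter leaves 10 enabled edge(s).
depth 0: {0}
depth 1: {2,8}  cumulative {0,2,8}
depth 2: {4}  cumulative {0,2,4,8}
depth 3: {6}  cumulative {0,2,4,6,8}
Reachable = {0,2,4,6,8}
witness 2: a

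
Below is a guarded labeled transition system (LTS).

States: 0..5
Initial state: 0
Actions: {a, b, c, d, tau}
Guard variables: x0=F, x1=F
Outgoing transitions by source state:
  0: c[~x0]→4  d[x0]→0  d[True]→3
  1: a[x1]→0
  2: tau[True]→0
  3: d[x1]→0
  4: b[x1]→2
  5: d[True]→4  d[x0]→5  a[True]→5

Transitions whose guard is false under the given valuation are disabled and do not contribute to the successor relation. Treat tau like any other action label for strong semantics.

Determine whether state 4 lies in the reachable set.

Answer: REACHABLE

Working:
Guard filter leaves 5 enabled edge(s).
depth 0: {0}
depth 1: {3,4}  now seen {0,3,4}
R = {0,3,4}
trace reaching 4: c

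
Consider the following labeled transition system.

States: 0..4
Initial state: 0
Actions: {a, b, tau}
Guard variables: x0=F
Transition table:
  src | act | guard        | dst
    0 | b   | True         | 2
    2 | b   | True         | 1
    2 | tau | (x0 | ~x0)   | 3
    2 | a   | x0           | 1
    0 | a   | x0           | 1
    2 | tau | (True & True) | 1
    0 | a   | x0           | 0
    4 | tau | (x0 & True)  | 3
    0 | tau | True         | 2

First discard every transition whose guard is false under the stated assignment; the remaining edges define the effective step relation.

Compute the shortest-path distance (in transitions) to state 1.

Answer: 2

Working:
Breadth-first toward 1:
  depth 0: {0}
  depth 1: {2}
  depth 2: {1,3}
first hit 1 at d=2 via b·b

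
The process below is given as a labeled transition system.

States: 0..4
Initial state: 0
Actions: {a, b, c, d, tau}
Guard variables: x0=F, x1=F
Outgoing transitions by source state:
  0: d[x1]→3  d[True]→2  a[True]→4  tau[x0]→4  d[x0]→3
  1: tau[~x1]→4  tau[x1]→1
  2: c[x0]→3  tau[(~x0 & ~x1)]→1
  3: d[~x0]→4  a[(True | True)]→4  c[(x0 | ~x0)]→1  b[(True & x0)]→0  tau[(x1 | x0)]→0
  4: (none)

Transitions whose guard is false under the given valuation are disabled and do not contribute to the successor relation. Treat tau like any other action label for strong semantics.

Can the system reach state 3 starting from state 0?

After dropping false guards: 7 live edges.
depth 0: {0}
depth 1: {2,4}  cumulative {0,2,4}
depth 2: {1}  cumulative {0,1,2,4}
R = {0,1,2,4}

Answer: UNREACHABLE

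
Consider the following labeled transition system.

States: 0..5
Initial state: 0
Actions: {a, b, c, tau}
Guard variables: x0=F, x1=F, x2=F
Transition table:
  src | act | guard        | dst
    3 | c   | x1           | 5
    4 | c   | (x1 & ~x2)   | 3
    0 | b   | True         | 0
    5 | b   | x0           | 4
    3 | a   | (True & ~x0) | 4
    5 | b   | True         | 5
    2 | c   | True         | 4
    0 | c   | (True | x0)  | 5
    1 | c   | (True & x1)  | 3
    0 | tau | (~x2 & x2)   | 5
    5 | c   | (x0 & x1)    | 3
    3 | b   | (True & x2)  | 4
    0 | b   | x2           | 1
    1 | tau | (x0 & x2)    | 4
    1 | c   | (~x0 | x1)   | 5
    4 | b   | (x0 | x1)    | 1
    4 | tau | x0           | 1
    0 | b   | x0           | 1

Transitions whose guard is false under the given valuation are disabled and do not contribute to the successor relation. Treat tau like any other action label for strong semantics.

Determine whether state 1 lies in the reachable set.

Answer: UNREACHABLE

Analysis:
After dropping false guards: 6 live edges.
L0 = {0}
L1 = {5}  now seen {0,5}
Reachable = {0,5}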